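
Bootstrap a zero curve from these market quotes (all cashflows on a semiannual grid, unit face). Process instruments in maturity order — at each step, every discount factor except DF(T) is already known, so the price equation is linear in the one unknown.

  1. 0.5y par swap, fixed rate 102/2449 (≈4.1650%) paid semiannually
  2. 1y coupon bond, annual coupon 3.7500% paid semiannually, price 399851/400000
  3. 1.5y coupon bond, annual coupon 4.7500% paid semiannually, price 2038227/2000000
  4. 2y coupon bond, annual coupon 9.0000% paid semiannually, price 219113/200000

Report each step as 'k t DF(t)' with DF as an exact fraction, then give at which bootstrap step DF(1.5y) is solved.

step 1 [0.5y] swap r/2=51/2449: DF=(1 − 51/2449·(0))/(1+51/2449) = 2449/2500 ≈ 0.979600
step 2 [1y] bond c/2=3/160: DF=(399851/400000 − 3/160·(0.979600))/(1+3/160) = 602/625 ≈ 0.963200
step 3 [1.5y] bond c/2=19/800: DF=(2038227/2000000 − 19/800·(0.979600+0.963200))/(1+19/800) = 594/625 ≈ 0.950400
step 4 [2y] bond c/2=9/200: DF=(219113/200000 − 9/200·(0.979600+0.963200+0.950400))/(1+9/200) = 4619/5000 ≈ 0.923800

1 1/2 2449/2500
2 1 602/625
3 3/2 594/625
4 2 4619/5000
DF(1.5y) is solved at step 3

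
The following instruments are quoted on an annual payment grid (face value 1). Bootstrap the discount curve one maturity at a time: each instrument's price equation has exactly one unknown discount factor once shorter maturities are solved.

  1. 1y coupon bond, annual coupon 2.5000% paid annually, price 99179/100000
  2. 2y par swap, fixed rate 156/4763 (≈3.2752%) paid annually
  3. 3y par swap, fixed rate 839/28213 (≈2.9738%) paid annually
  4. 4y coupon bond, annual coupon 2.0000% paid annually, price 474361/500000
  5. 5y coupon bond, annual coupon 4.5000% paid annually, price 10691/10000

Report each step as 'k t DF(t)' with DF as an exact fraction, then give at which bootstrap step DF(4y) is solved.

step 1 [1y] bond c/1=1/40: DF=(99179/100000 − 1/40·(0))/(1+1/40) = 2419/2500 ≈ 0.967600
step 2 [2y] swap r/1=156/4763: DF=(1 − 156/4763·(0.967600))/(1+156/4763) = 586/625 ≈ 0.937600
step 3 [3y] swap r/1=839/28213: DF=(1 − 839/28213·(0.967600+0.937600))/(1+839/28213) = 9161/10000 ≈ 0.916100
step 4 [4y] bond c/1=1/50: DF=(474361/500000 − 1/50·(0.967600+0.937600+0.916100))/(1+1/50) = 2187/2500 ≈ 0.874800
step 5 [5y] bond c/1=9/200: DF=(10691/10000 − 9/200·(0.967600+0.937600+0.916100+0.874800))/(1+9/200) = 8639/10000 ≈ 0.863900

1 1 2419/2500
2 2 586/625
3 3 9161/10000
4 4 2187/2500
5 5 8639/10000
DF(4y) is solved at step 4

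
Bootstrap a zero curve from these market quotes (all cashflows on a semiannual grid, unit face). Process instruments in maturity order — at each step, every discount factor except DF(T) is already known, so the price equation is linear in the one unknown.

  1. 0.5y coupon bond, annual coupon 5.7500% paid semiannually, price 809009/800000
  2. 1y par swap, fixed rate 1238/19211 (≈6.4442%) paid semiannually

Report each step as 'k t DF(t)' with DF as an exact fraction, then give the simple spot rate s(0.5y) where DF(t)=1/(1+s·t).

step 1 [0.5y] bond c/2=23/800: DF=(809009/800000 − 23/800·(0))/(1+23/800) = 983/1000 ≈ 0.983000
step 2 [1y] swap r/2=619/19211: DF=(1 − 619/19211·(0.983000))/(1+619/19211) = 9381/10000 ≈ 0.938100

1 1/2 983/1000
2 1 9381/10000
s(0.5y) = (1/(983/1000) − 1)/(1/2) = 34/983 ≈ 3.4588%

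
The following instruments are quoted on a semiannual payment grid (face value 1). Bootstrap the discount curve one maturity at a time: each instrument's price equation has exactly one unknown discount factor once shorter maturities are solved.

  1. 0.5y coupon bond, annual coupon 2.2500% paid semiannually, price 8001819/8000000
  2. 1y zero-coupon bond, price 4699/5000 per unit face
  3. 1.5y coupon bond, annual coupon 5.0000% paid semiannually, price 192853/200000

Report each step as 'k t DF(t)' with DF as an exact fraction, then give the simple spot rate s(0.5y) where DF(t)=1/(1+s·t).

step 1 [0.5y] bond c/2=9/800: DF=(8001819/8000000 − 9/800·(0))/(1+9/800) = 9891/10000 ≈ 0.989100
step 2 [1y] zero: DF = P = 4699/5000 ≈ 0.939800
step 3 [1.5y] bond c/2=1/40: DF=(192853/200000 − 1/40·(0.989100+0.939800))/(1+1/40) = 8937/10000 ≈ 0.893700

1 1/2 9891/10000
2 1 4699/5000
3 3/2 8937/10000
s(0.5y) = (1/(9891/10000) − 1)/(1/2) = 218/9891 ≈ 2.2040%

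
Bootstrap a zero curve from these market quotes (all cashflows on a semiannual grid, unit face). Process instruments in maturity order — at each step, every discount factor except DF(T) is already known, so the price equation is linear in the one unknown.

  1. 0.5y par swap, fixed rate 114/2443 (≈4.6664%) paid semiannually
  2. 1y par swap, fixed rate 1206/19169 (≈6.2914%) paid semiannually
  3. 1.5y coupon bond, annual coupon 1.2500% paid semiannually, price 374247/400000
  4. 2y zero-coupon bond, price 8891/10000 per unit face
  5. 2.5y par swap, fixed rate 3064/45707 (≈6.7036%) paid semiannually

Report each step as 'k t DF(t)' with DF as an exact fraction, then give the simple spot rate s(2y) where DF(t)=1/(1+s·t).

1 1/2 2443/2500
2 1 9397/10000
3 3/2 9179/10000
4 2 8891/10000
5 5/2 2117/2500
s(2y) = (1/(8891/10000) − 1)/(2) = 1109/17782 ≈ 6.2366%

step 1 [0.5y] swap r/2=57/2443: DF=(1 − 57/2443·(0))/(1+57/2443) = 2443/2500 ≈ 0.977200
step 2 [1y] swap r/2=603/19169: DF=(1 − 603/19169·(0.977200))/(1+603/19169) = 9397/10000 ≈ 0.939700
step 3 [1.5y] bond c/2=1/160: DF=(374247/400000 − 1/160·(0.977200+0.939700))/(1+1/160) = 9179/10000 ≈ 0.917900
step 4 [2y] zero: DF = P = 8891/10000 ≈ 0.889100
step 5 [2.5y] swap r/2=1532/45707: DF=(1 − 1532/45707·(0.977200+0.939700+0.917900+0.889100))/(1+1532/45707) = 2117/2500 ≈ 0.846800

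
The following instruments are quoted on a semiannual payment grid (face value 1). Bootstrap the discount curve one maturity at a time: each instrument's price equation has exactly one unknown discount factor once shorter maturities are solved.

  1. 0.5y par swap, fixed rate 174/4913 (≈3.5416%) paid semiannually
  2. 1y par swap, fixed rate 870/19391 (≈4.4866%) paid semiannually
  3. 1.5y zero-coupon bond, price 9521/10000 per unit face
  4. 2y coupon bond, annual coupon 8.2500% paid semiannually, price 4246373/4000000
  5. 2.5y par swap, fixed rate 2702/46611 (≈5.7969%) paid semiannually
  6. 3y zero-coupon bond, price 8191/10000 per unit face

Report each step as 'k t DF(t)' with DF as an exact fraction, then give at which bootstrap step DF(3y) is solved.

step 1 [0.5y] swap r/2=87/4913: DF=(1 − 87/4913·(0))/(1+87/4913) = 4913/5000 ≈ 0.982600
step 2 [1y] swap r/2=435/19391: DF=(1 − 435/19391·(0.982600))/(1+435/19391) = 1913/2000 ≈ 0.956500
step 3 [1.5y] zero: DF = P = 9521/10000 ≈ 0.952100
step 4 [2y] bond c/2=33/800: DF=(4246373/4000000 − 33/800·(0.982600+0.956500+0.952100))/(1+33/800) = 181/200 ≈ 0.905000
step 5 [2.5y] swap r/2=1351/46611: DF=(1 − 1351/46611·(0.982600+0.956500+0.952100+0.905000))/(1+1351/46611) = 8649/10000 ≈ 0.864900
step 6 [3y] zero: DF = P = 8191/10000 ≈ 0.819100

1 1/2 4913/5000
2 1 1913/2000
3 3/2 9521/10000
4 2 181/200
5 5/2 8649/10000
6 3 8191/10000
DF(3y) is solved at step 6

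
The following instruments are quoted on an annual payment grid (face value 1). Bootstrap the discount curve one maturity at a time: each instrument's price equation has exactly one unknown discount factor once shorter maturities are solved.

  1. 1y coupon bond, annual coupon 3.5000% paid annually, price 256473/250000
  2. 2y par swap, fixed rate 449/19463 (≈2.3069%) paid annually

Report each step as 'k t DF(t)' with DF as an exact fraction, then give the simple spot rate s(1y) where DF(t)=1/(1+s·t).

1 1 1239/1250
2 2 9551/10000
s(1y) = (1/(1239/1250) − 1)/(1) = 11/1239 ≈ 0.8878%

step 1 [1y] bond c/1=7/200: DF=(256473/250000 − 7/200·(0))/(1+7/200) = 1239/1250 ≈ 0.991200
step 2 [2y] swap r/1=449/19463: DF=(1 − 449/19463·(0.991200))/(1+449/19463) = 9551/10000 ≈ 0.955100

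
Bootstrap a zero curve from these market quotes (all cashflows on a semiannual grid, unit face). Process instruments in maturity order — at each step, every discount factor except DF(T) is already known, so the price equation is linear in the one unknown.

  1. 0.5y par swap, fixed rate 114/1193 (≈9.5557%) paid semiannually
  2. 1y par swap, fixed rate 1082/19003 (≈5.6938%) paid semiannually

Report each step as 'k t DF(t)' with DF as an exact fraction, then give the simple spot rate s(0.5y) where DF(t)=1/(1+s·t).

step 1 [0.5y] swap r/2=57/1193: DF=(1 − 57/1193·(0))/(1+57/1193) = 1193/1250 ≈ 0.954400
step 2 [1y] swap r/2=541/19003: DF=(1 − 541/19003·(0.954400))/(1+541/19003) = 9459/10000 ≈ 0.945900

1 1/2 1193/1250
2 1 9459/10000
s(0.5y) = (1/(1193/1250) − 1)/(1/2) = 114/1193 ≈ 9.5557%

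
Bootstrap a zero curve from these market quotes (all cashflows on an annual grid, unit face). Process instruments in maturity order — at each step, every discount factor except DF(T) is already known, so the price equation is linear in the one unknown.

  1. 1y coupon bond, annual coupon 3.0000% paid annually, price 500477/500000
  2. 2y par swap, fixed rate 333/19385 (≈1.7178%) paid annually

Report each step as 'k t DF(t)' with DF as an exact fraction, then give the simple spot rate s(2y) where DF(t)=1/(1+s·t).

step 1 [1y] bond c/1=3/100: DF=(500477/500000 − 3/100·(0))/(1+3/100) = 4859/5000 ≈ 0.971800
step 2 [2y] swap r/1=333/19385: DF=(1 − 333/19385·(0.971800))/(1+333/19385) = 9667/10000 ≈ 0.966700

1 1 4859/5000
2 2 9667/10000
s(2y) = (1/(9667/10000) − 1)/(2) = 333/19334 ≈ 1.7224%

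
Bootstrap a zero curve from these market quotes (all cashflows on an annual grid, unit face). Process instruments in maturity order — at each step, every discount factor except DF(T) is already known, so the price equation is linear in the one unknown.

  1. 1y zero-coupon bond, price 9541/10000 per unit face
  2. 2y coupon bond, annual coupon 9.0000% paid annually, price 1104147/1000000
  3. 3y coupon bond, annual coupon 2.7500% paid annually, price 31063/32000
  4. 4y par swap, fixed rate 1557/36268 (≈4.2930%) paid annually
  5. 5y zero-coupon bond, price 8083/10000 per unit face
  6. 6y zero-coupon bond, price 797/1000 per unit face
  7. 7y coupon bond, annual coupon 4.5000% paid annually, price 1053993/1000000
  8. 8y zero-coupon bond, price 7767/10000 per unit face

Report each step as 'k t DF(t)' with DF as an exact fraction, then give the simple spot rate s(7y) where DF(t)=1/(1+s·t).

step 1 [1y] zero: DF = P = 9541/10000 ≈ 0.954100
step 2 [2y] bond c/1=9/100: DF=(1104147/1000000 − 9/100·(0.954100))/(1+9/100) = 4671/5000 ≈ 0.934200
step 3 [3y] bond c/1=11/400: DF=(31063/32000 − 11/400·(0.954100+0.934200))/(1+11/400) = 4471/5000 ≈ 0.894200
step 4 [4y] swap r/1=1557/36268: DF=(1 − 1557/36268·(0.954100+0.934200+0.894200))/(1+1557/36268) = 8443/10000 ≈ 0.844300
step 5 [5y] zero: DF = P = 8083/10000 ≈ 0.808300
step 6 [6y] zero: DF = P = 797/1000 ≈ 0.797000
step 7 [7y] bond c/1=9/200: DF=(1053993/1000000 − 9/200·(0.954100+0.934200+0.894200+0.844300+0.808300+0.797000))/(1+9/200) = 7833/10000 ≈ 0.783300
step 8 [8y] zero: DF = P = 7767/10000 ≈ 0.776700

1 1 9541/10000
2 2 4671/5000
3 3 4471/5000
4 4 8443/10000
5 5 8083/10000
6 6 797/1000
7 7 7833/10000
8 8 7767/10000
s(7y) = (1/(7833/10000) − 1)/(7) = 2167/54831 ≈ 3.9521%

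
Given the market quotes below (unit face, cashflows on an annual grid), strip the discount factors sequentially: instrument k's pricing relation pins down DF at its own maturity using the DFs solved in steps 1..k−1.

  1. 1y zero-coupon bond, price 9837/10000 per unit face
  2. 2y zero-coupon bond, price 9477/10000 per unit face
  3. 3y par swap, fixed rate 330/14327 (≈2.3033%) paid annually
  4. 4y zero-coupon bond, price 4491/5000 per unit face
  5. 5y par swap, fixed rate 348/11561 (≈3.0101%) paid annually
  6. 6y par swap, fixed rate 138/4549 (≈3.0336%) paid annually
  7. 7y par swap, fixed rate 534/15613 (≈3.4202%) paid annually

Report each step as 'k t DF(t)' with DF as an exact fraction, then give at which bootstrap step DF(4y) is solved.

1 1 9837/10000
2 2 9477/10000
3 3 467/500
4 4 4491/5000
5 5 538/625
6 6 1043/1250
7 7 983/1250
DF(4y) is solved at step 4

step 1 [1y] zero: DF = P = 9837/10000 ≈ 0.983700
step 2 [2y] zero: DF = P = 9477/10000 ≈ 0.947700
step 3 [3y] swap r/1=330/14327: DF=(1 − 330/14327·(0.983700+0.947700))/(1+330/14327) = 467/500 ≈ 0.934000
step 4 [4y] zero: DF = P = 4491/5000 ≈ 0.898200
step 5 [5y] swap r/1=348/11561: DF=(1 − 348/11561·(0.983700+0.947700+0.934000+0.898200))/(1+348/11561) = 538/625 ≈ 0.860800
step 6 [6y] swap r/1=138/4549: DF=(1 − 138/4549·(0.983700+0.947700+0.934000+0.898200+0.860800))/(1+138/4549) = 1043/1250 ≈ 0.834400
step 7 [7y] swap r/1=534/15613: DF=(1 − 534/15613·(0.983700+0.947700+0.934000+0.898200+0.860800+0.834400))/(1+534/15613) = 983/1250 ≈ 0.786400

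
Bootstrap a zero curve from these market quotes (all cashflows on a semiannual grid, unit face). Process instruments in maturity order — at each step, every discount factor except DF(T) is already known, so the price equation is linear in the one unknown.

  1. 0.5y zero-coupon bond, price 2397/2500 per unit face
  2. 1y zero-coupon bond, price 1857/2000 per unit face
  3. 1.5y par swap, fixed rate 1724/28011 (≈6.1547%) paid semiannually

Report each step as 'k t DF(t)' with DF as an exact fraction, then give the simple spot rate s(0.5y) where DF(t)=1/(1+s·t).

step 1 [0.5y] zero: DF = P = 2397/2500 ≈ 0.958800
step 2 [1y] zero: DF = P = 1857/2000 ≈ 0.928500
step 3 [1.5y] swap r/2=862/28011: DF=(1 − 862/28011·(0.958800+0.928500))/(1+862/28011) = 4569/5000 ≈ 0.913800

1 1/2 2397/2500
2 1 1857/2000
3 3/2 4569/5000
s(0.5y) = (1/(2397/2500) − 1)/(1/2) = 206/2397 ≈ 8.5941%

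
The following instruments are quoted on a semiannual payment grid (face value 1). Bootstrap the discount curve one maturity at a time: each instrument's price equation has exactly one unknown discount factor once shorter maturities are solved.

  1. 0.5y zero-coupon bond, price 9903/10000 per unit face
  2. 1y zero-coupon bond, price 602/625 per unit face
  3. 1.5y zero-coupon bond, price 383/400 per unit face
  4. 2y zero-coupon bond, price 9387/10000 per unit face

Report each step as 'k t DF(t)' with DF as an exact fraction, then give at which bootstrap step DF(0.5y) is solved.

step 1 [0.5y] zero: DF = P = 9903/10000 ≈ 0.990300
step 2 [1y] zero: DF = P = 602/625 ≈ 0.963200
step 3 [1.5y] zero: DF = P = 383/400 ≈ 0.957500
step 4 [2y] zero: DF = P = 9387/10000 ≈ 0.938700

1 1/2 9903/10000
2 1 602/625
3 3/2 383/400
4 2 9387/10000
DF(0.5y) is solved at step 1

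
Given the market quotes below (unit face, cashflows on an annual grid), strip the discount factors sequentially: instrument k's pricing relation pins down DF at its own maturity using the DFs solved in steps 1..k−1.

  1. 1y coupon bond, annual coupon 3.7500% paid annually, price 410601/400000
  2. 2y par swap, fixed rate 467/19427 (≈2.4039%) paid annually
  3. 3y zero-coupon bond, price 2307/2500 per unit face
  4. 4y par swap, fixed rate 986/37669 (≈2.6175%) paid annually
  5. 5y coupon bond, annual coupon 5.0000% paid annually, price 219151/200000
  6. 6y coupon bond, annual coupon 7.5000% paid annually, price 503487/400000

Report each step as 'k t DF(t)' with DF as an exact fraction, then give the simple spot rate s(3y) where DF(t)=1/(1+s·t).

step 1 [1y] bond c/1=3/80: DF=(410601/400000 − 3/80·(0))/(1+3/80) = 4947/5000 ≈ 0.989400
step 2 [2y] swap r/1=467/19427: DF=(1 − 467/19427·(0.989400))/(1+467/19427) = 9533/10000 ≈ 0.953300
step 3 [3y] zero: DF = P = 2307/2500 ≈ 0.922800
step 4 [4y] swap r/1=986/37669: DF=(1 − 986/37669·(0.989400+0.953300+0.922800))/(1+986/37669) = 4507/5000 ≈ 0.901400
step 5 [5y] bond c/1=1/20: DF=(219151/200000 − 1/20·(0.989400+0.953300+0.922800+0.901400))/(1+1/20) = 4321/5000 ≈ 0.864200
step 6 [6y] bond c/1=3/40: DF=(503487/400000 − 3/40·(0.989400+0.953300+0.922800+0.901400+0.864200))/(1+3/40) = 4239/5000 ≈ 0.847800

1 1 4947/5000
2 2 9533/10000
3 3 2307/2500
4 4 4507/5000
5 5 4321/5000
6 6 4239/5000
s(3y) = (1/(2307/2500) − 1)/(3) = 193/6921 ≈ 2.7886%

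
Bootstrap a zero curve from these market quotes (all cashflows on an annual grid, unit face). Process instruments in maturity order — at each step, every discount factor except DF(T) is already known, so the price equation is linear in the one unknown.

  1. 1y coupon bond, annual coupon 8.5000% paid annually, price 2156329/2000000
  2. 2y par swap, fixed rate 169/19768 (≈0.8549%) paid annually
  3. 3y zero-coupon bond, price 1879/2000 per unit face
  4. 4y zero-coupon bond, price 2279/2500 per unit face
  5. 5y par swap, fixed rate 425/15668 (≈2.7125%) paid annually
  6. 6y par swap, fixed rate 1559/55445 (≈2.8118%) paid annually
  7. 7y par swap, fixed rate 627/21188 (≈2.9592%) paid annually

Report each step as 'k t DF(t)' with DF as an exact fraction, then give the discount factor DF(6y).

step 1 [1y] bond c/1=17/200: DF=(2156329/2000000 − 17/200·(0))/(1+17/200) = 9937/10000 ≈ 0.993700
step 2 [2y] swap r/1=169/19768: DF=(1 − 169/19768·(0.993700))/(1+169/19768) = 9831/10000 ≈ 0.983100
step 3 [3y] zero: DF = P = 1879/2000 ≈ 0.939500
step 4 [4y] zero: DF = P = 2279/2500 ≈ 0.911600
step 5 [5y] swap r/1=425/15668: DF=(1 − 425/15668·(0.993700+0.983100+0.939500+0.911600))/(1+425/15668) = 349/400 ≈ 0.872500
step 6 [6y] swap r/1=1559/55445: DF=(1 − 1559/55445·(0.993700+0.983100+0.939500+0.911600+0.872500))/(1+1559/55445) = 8441/10000 ≈ 0.844100
step 7 [7y] swap r/1=627/21188: DF=(1 − 627/21188·(0.993700+0.983100+0.939500+0.911600+0.872500+0.844100))/(1+627/21188) = 8119/10000 ≈ 0.811900

1 1 9937/10000
2 2 9831/10000
3 3 1879/2000
4 4 2279/2500
5 5 349/400
6 6 8441/10000
7 7 8119/10000
DF(6y) = 8441/10000 ≈ 0.844100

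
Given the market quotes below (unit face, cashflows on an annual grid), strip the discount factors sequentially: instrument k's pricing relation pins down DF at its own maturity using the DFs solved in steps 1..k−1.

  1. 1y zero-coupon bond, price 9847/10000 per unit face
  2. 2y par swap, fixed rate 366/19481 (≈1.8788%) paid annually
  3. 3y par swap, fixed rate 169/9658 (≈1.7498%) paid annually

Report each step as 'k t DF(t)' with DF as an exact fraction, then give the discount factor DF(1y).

1 1 9847/10000
2 2 4817/5000
3 3 9493/10000
DF(1y) = 9847/10000 ≈ 0.984700

step 1 [1y] zero: DF = P = 9847/10000 ≈ 0.984700
step 2 [2y] swap r/1=366/19481: DF=(1 − 366/19481·(0.984700))/(1+366/19481) = 4817/5000 ≈ 0.963400
step 3 [3y] swap r/1=169/9658: DF=(1 − 169/9658·(0.984700+0.963400))/(1+169/9658) = 9493/10000 ≈ 0.949300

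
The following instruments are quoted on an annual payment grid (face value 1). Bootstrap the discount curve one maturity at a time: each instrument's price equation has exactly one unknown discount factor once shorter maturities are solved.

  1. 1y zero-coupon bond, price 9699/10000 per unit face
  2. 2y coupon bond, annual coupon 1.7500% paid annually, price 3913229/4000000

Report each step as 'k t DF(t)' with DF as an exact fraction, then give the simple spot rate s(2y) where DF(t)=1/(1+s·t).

1 1 9699/10000
2 2 1181/1250
s(2y) = (1/(1181/1250) − 1)/(2) = 69/2362 ≈ 2.9213%

step 1 [1y] zero: DF = P = 9699/10000 ≈ 0.969900
step 2 [2y] bond c/1=7/400: DF=(3913229/4000000 − 7/400·(0.969900))/(1+7/400) = 1181/1250 ≈ 0.944800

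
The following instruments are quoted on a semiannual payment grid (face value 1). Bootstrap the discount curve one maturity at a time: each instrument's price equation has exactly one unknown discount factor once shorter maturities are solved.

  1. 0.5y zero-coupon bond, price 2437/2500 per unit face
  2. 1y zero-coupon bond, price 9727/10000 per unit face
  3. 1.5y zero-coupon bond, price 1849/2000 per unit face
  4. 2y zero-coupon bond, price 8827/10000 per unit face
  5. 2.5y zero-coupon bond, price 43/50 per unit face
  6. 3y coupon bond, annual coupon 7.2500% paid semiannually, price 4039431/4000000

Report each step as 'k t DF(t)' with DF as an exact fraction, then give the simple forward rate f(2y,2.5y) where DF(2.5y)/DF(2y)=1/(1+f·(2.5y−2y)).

1 1/2 2437/2500
2 1 9727/10000
3 3/2 1849/2000
4 2 8827/10000
5 5/2 43/50
6 3 8131/10000
f(2y,2.5y) = ((8827/10000)/(43/50) − 1)/(1/2) = 227/4300 ≈ 5.2791%

step 1 [0.5y] zero: DF = P = 2437/2500 ≈ 0.974800
step 2 [1y] zero: DF = P = 9727/10000 ≈ 0.972700
step 3 [1.5y] zero: DF = P = 1849/2000 ≈ 0.924500
step 4 [2y] zero: DF = P = 8827/10000 ≈ 0.882700
step 5 [2.5y] zero: DF = P = 43/50 ≈ 0.860000
step 6 [3y] bond c/2=29/800: DF=(4039431/4000000 − 29/800·(0.974800+0.972700+0.924500+0.882700+0.860000))/(1+29/800) = 8131/10000 ≈ 0.813100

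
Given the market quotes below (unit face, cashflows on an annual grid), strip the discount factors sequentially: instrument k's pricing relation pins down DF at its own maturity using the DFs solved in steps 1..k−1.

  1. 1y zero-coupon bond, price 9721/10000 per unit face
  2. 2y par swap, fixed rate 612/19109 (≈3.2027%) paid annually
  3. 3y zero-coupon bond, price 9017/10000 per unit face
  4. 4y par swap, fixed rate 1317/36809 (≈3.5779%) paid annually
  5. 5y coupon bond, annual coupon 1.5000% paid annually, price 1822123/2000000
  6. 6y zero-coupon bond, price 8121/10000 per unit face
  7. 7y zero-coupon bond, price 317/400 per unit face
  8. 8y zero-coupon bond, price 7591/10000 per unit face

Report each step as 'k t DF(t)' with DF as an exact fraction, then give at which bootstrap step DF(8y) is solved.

1 1 9721/10000
2 2 2347/2500
3 3 9017/10000
4 4 8683/10000
5 5 527/625
6 6 8121/10000
7 7 317/400
8 8 7591/10000
DF(8y) is solved at step 8

step 1 [1y] zero: DF = P = 9721/10000 ≈ 0.972100
step 2 [2y] swap r/1=612/19109: DF=(1 − 612/19109·(0.972100))/(1+612/19109) = 2347/2500 ≈ 0.938800
step 3 [3y] zero: DF = P = 9017/10000 ≈ 0.901700
step 4 [4y] swap r/1=1317/36809: DF=(1 − 1317/36809·(0.972100+0.938800+0.901700))/(1+1317/36809) = 8683/10000 ≈ 0.868300
step 5 [5y] bond c/1=3/200: DF=(1822123/2000000 − 3/200·(0.972100+0.938800+0.901700+0.868300))/(1+3/200) = 527/625 ≈ 0.843200
step 6 [6y] zero: DF = P = 8121/10000 ≈ 0.812100
step 7 [7y] zero: DF = P = 317/400 ≈ 0.792500
step 8 [8y] zero: DF = P = 7591/10000 ≈ 0.759100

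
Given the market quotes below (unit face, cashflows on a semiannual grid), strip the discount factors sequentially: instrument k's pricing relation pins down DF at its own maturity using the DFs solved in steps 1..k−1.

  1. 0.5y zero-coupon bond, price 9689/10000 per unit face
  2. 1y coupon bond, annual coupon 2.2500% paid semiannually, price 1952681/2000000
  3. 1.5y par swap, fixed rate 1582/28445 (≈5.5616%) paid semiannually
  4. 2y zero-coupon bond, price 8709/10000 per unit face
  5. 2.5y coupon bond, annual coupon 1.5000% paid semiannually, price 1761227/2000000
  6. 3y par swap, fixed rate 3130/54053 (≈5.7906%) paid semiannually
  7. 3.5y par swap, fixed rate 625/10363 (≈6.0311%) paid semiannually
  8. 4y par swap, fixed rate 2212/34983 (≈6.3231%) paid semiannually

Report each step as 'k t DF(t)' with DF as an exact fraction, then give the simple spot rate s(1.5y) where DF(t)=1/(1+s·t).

step 1 [0.5y] zero: DF = P = 9689/10000 ≈ 0.968900
step 2 [1y] bond c/2=9/800: DF=(1952681/2000000 − 9/800·(0.968900))/(1+9/800) = 9547/10000 ≈ 0.954700
step 3 [1.5y] swap r/2=791/28445: DF=(1 − 791/28445·(0.968900+0.954700))/(1+791/28445) = 9209/10000 ≈ 0.920900
step 4 [2y] zero: DF = P = 8709/10000 ≈ 0.870900
step 5 [2.5y] bond c/2=3/400: DF=(1761227/2000000 − 3/400·(0.968900+0.954700+0.920900+0.870900))/(1+3/400) = 529/625 ≈ 0.846400
step 6 [3y] swap r/2=1565/54053: DF=(1 − 1565/54053·(0.968900+0.954700+0.920900+0.870900+0.846400))/(1+1565/54053) = 1687/2000 ≈ 0.843500
step 7 [3.5y] swap r/2=625/20726: DF=(1 − 625/20726·(0.968900+0.954700+0.920900+0.870900+0.846400+0.843500))/(1+625/20726) = 13/16 ≈ 0.812500
step 8 [4y] swap r/2=1106/34983: DF=(1 − 1106/34983·(0.968900+0.954700+0.920900+0.870900+0.846400+0.843500+0.812500))/(1+1106/34983) = 1947/2500 ≈ 0.778800

1 1/2 9689/10000
2 1 9547/10000
3 3/2 9209/10000
4 2 8709/10000
5 5/2 529/625
6 3 1687/2000
7 7/2 13/16
8 4 1947/2500
s(1.5y) = (1/(9209/10000) − 1)/(3/2) = 1582/27627 ≈ 5.7263%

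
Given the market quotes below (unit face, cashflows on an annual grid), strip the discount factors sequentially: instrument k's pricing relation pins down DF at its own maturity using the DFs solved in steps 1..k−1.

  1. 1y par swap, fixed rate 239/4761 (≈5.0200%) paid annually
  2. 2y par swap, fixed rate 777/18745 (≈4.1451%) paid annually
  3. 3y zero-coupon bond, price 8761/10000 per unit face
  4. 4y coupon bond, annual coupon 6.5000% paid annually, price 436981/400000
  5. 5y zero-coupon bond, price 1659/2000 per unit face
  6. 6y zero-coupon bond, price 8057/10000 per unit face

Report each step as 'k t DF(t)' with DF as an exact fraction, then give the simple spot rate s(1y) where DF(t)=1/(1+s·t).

step 1 [1y] swap r/1=239/4761: DF=(1 − 239/4761·(0))/(1+239/4761) = 4761/5000 ≈ 0.952200
step 2 [2y] swap r/1=777/18745: DF=(1 − 777/18745·(0.952200))/(1+777/18745) = 9223/10000 ≈ 0.922300
step 3 [3y] zero: DF = P = 8761/10000 ≈ 0.876100
step 4 [4y] bond c/1=13/200: DF=(436981/400000 − 13/200·(0.952200+0.922300+0.876100))/(1+13/200) = 8579/10000 ≈ 0.857900
step 5 [5y] zero: DF = P = 1659/2000 ≈ 0.829500
step 6 [6y] zero: DF = P = 8057/10000 ≈ 0.805700

1 1 4761/5000
2 2 9223/10000
3 3 8761/10000
4 4 8579/10000
5 5 1659/2000
6 6 8057/10000
s(1y) = (1/(4761/5000) − 1)/(1) = 239/4761 ≈ 5.0200%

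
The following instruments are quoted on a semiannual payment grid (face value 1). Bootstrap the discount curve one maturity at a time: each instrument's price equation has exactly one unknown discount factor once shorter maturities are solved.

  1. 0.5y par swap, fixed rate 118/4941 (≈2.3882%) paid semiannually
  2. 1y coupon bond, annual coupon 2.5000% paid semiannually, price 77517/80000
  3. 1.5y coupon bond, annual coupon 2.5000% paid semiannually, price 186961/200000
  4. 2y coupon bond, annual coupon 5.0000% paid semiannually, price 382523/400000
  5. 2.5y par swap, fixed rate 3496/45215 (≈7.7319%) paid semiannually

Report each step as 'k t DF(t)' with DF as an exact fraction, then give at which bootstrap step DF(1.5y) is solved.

step 1 [0.5y] swap r/2=59/4941: DF=(1 − 59/4941·(0))/(1+59/4941) = 4941/5000 ≈ 0.988200
step 2 [1y] bond c/2=1/80: DF=(77517/80000 − 1/80·(0.988200))/(1+1/80) = 1181/1250 ≈ 0.944800
step 3 [1.5y] bond c/2=1/80: DF=(186961/200000 − 1/80·(0.988200+0.944800))/(1+1/80) = 4497/5000 ≈ 0.899400
step 4 [2y] bond c/2=1/40: DF=(382523/400000 − 1/40·(0.988200+0.944800+0.899400))/(1+1/40) = 8639/10000 ≈ 0.863900
step 5 [2.5y] swap r/2=1748/45215: DF=(1 − 1748/45215·(0.988200+0.944800+0.899400+0.863900))/(1+1748/45215) = 2063/2500 ≈ 0.825200

1 1/2 4941/5000
2 1 1181/1250
3 3/2 4497/5000
4 2 8639/10000
5 5/2 2063/2500
DF(1.5y) is solved at step 3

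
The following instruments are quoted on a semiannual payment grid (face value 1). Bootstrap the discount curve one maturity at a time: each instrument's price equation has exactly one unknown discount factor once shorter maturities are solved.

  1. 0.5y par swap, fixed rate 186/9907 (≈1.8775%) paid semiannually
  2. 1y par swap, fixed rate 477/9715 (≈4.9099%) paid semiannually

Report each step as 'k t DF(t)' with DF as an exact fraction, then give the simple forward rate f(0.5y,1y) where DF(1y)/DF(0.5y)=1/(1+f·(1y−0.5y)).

step 1 [0.5y] swap r/2=93/9907: DF=(1 − 93/9907·(0))/(1+93/9907) = 9907/10000 ≈ 0.990700
step 2 [1y] swap r/2=477/19430: DF=(1 − 477/19430·(0.990700))/(1+477/19430) = 9523/10000 ≈ 0.952300

1 1/2 9907/10000
2 1 9523/10000
f(0.5y,1y) = ((9907/10000)/(9523/10000) − 1)/(1/2) = 768/9523 ≈ 8.0647%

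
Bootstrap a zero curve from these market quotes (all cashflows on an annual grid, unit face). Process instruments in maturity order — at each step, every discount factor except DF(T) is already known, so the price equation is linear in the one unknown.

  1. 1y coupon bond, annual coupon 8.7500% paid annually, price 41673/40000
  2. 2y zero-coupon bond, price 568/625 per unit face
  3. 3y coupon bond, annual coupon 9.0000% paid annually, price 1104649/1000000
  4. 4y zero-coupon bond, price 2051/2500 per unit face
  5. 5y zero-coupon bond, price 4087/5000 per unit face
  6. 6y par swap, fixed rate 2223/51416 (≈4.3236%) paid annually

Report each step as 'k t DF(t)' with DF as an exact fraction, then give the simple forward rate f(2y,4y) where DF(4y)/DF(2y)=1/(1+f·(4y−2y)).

step 1 [1y] bond c/1=7/80: DF=(41673/40000 − 7/80·(0))/(1+7/80) = 479/500 ≈ 0.958000
step 2 [2y] zero: DF = P = 568/625 ≈ 0.908800
step 3 [3y] bond c/1=9/100: DF=(1104649/1000000 − 9/100·(0.958000+0.908800))/(1+9/100) = 8593/10000 ≈ 0.859300
step 4 [4y] zero: DF = P = 2051/2500 ≈ 0.820400
step 5 [5y] zero: DF = P = 4087/5000 ≈ 0.817400
step 6 [6y] swap r/1=2223/51416: DF=(1 − 2223/51416·(0.958000+0.908800+0.859300+0.820400+0.817400))/(1+2223/51416) = 7777/10000 ≈ 0.777700

1 1 479/500
2 2 568/625
3 3 8593/10000
4 4 2051/2500
5 5 4087/5000
6 6 7777/10000
f(2y,4y) = ((568/625)/(2051/2500) − 1)/(2) = 221/4102 ≈ 5.3876%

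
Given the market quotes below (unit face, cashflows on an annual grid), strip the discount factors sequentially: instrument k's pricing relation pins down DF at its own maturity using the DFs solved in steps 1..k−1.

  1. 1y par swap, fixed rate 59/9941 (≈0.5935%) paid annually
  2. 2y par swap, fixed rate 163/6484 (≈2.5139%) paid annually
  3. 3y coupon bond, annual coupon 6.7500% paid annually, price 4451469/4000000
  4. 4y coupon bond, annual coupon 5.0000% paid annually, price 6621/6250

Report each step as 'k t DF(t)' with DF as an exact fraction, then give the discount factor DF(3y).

step 1 [1y] swap r/1=59/9941: DF=(1 − 59/9941·(0))/(1+59/9941) = 9941/10000 ≈ 0.994100
step 2 [2y] swap r/1=163/6484: DF=(1 − 163/6484·(0.994100))/(1+163/6484) = 9511/10000 ≈ 0.951100
step 3 [3y] bond c/1=27/400: DF=(4451469/4000000 − 27/400·(0.994100+0.951100))/(1+27/400) = 1839/2000 ≈ 0.919500
step 4 [4y] bond c/1=1/20: DF=(6621/6250 − 1/20·(0.994100+0.951100+0.919500))/(1+1/20) = 349/400 ≈ 0.872500

1 1 9941/10000
2 2 9511/10000
3 3 1839/2000
4 4 349/400
DF(3y) = 1839/2000 ≈ 0.919500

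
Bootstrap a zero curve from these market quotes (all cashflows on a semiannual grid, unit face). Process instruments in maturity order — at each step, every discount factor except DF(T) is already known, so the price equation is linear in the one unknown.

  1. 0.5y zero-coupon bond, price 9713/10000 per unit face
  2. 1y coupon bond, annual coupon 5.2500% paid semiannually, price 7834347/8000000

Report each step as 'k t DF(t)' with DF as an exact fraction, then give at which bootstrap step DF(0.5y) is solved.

1 1/2 9713/10000
2 1 4647/5000
DF(0.5y) is solved at step 1

step 1 [0.5y] zero: DF = P = 9713/10000 ≈ 0.971300
step 2 [1y] bond c/2=21/800: DF=(7834347/8000000 − 21/800·(0.971300))/(1+21/800) = 4647/5000 ≈ 0.929400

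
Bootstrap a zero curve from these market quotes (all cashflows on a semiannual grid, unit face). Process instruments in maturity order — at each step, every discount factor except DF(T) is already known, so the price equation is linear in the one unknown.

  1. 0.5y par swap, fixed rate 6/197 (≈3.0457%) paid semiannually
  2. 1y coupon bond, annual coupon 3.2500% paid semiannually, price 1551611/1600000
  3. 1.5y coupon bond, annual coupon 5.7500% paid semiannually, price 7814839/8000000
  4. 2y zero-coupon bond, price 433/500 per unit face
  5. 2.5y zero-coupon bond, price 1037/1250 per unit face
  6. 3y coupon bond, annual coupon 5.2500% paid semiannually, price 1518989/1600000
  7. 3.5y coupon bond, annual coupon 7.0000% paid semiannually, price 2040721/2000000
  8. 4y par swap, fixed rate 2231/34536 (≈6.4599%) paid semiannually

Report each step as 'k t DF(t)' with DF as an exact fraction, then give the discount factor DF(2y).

1 1/2 197/200
2 1 1877/2000
3 3/2 4479/5000
4 2 433/500
5 5/2 1037/1250
6 3 506/625
7 7/2 4029/5000
8 4 7769/10000
DF(2y) = 433/500 ≈ 0.866000

step 1 [0.5y] swap r/2=3/197: DF=(1 − 3/197·(0))/(1+3/197) = 197/200 ≈ 0.985000
step 2 [1y] bond c/2=13/800: DF=(1551611/1600000 − 13/800·(0.985000))/(1+13/800) = 1877/2000 ≈ 0.938500
step 3 [1.5y] bond c/2=23/800: DF=(7814839/8000000 − 23/800·(0.985000+0.938500))/(1+23/800) = 4479/5000 ≈ 0.895800
step 4 [2y] zero: DF = P = 433/500 ≈ 0.866000
step 5 [2.5y] zero: DF = P = 1037/1250 ≈ 0.829600
step 6 [3y] bond c/2=21/800: DF=(1518989/1600000 − 21/800·(0.985000+0.938500+0.895800+0.866000+0.829600))/(1+21/800) = 506/625 ≈ 0.809600
step 7 [3.5y] bond c/2=7/200: DF=(2040721/2000000 − 7/200·(0.985000+0.938500+0.895800+0.866000+0.829600+0.809600))/(1+7/200) = 4029/5000 ≈ 0.805800
step 8 [4y] swap r/2=2231/69072: DF=(1 − 2231/69072·(0.985000+0.938500+0.895800+0.866000+0.829600+0.809600+0.805800))/(1+2231/69072) = 7769/10000 ≈ 0.776900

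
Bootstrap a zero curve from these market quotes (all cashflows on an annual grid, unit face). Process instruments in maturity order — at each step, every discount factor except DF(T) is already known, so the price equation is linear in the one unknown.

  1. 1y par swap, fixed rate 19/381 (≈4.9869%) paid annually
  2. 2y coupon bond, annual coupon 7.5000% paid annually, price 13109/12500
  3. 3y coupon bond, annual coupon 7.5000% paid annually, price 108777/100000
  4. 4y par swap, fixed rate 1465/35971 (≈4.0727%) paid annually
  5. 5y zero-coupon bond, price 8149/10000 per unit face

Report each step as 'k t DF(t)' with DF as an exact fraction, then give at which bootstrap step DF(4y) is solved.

1 1 381/400
2 2 9091/10000
3 3 441/500
4 4 1707/2000
5 5 8149/10000
DF(4y) is solved at step 4

step 1 [1y] swap r/1=19/381: DF=(1 − 19/381·(0))/(1+19/381) = 381/400 ≈ 0.952500
step 2 [2y] bond c/1=3/40: DF=(13109/12500 − 3/40·(0.952500))/(1+3/40) = 9091/10000 ≈ 0.909100
step 3 [3y] bond c/1=3/40: DF=(108777/100000 − 3/40·(0.952500+0.909100))/(1+3/40) = 441/500 ≈ 0.882000
step 4 [4y] swap r/1=1465/35971: DF=(1 − 1465/35971·(0.952500+0.909100+0.882000))/(1+1465/35971) = 1707/2000 ≈ 0.853500
step 5 [5y] zero: DF = P = 8149/10000 ≈ 0.814900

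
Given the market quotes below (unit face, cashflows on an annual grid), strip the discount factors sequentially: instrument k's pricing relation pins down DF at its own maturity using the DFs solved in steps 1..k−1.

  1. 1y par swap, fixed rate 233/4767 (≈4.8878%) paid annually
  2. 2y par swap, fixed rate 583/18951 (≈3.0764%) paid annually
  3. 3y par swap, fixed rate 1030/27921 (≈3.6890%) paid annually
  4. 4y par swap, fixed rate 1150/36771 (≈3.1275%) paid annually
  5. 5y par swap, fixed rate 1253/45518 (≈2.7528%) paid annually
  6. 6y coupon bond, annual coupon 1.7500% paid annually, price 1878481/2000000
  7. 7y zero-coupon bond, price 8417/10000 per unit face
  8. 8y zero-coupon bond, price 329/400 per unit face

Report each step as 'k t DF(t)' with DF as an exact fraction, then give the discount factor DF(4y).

1 1 4767/5000
2 2 9417/10000
3 3 897/1000
4 4 177/200
5 5 8747/10000
6 6 528/625
7 7 8417/10000
8 8 329/400
DF(4y) = 177/200 ≈ 0.885000

step 1 [1y] swap r/1=233/4767: DF=(1 − 233/4767·(0))/(1+233/4767) = 4767/5000 ≈ 0.953400
step 2 [2y] swap r/1=583/18951: DF=(1 − 583/18951·(0.953400))/(1+583/18951) = 9417/10000 ≈ 0.941700
step 3 [3y] swap r/1=1030/27921: DF=(1 − 1030/27921·(0.953400+0.941700))/(1+1030/27921) = 897/1000 ≈ 0.897000
step 4 [4y] swap r/1=1150/36771: DF=(1 − 1150/36771·(0.953400+0.941700+0.897000))/(1+1150/36771) = 177/200 ≈ 0.885000
step 5 [5y] swap r/1=1253/45518: DF=(1 − 1253/45518·(0.953400+0.941700+0.897000+0.885000))/(1+1253/45518) = 8747/10000 ≈ 0.874700
step 6 [6y] bond c/1=7/400: DF=(1878481/2000000 − 7/400·(0.953400+0.941700+0.897000+0.885000+0.874700))/(1+7/400) = 528/625 ≈ 0.844800
step 7 [7y] zero: DF = P = 8417/10000 ≈ 0.841700
step 8 [8y] zero: DF = P = 329/400 ≈ 0.822500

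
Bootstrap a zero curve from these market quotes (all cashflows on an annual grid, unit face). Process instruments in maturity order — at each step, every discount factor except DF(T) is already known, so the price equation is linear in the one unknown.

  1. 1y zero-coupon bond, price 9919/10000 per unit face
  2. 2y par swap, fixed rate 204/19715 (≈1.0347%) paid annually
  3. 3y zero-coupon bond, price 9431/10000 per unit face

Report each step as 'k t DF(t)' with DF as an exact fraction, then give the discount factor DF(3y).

1 1 9919/10000
2 2 2449/2500
3 3 9431/10000
DF(3y) = 9431/10000 ≈ 0.943100

step 1 [1y] zero: DF = P = 9919/10000 ≈ 0.991900
step 2 [2y] swap r/1=204/19715: DF=(1 − 204/19715·(0.991900))/(1+204/19715) = 2449/2500 ≈ 0.979600
step 3 [3y] zero: DF = P = 9431/10000 ≈ 0.943100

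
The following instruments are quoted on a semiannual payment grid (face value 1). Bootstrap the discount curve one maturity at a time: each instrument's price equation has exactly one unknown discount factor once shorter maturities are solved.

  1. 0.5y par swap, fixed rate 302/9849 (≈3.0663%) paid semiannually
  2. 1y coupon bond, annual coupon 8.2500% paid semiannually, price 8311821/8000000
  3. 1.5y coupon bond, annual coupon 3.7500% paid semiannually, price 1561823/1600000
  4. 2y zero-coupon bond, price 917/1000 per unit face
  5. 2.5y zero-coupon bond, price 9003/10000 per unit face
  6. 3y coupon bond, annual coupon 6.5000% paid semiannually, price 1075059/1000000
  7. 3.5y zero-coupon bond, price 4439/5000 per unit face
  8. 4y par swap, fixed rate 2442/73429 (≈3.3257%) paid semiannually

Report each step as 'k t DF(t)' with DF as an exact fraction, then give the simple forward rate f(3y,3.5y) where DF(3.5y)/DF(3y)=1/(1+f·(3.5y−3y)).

step 1 [0.5y] swap r/2=151/9849: DF=(1 − 151/9849·(0))/(1+151/9849) = 9849/10000 ≈ 0.984900
step 2 [1y] bond c/2=33/800: DF=(8311821/8000000 − 33/800·(0.984900))/(1+33/800) = 2397/2500 ≈ 0.958800
step 3 [1.5y] bond c/2=3/160: DF=(1561823/1600000 − 3/160·(0.984900+0.958800))/(1+3/160) = 1153/1250 ≈ 0.922400
step 4 [2y] zero: DF = P = 917/1000 ≈ 0.917000
step 5 [2.5y] zero: DF = P = 9003/10000 ≈ 0.900300
step 6 [3y] bond c/2=13/400: DF=(1075059/1000000 − 13/400·(0.984900+0.958800+0.922400+0.917000+0.900300))/(1+13/400) = 4469/5000 ≈ 0.893800
step 7 [3.5y] zero: DF = P = 4439/5000 ≈ 0.887800
step 8 [4y] swap r/2=1221/73429: DF=(1 − 1221/73429·(0.984900+0.958800+0.922400+0.917000+0.900300+0.893800+0.887800))/(1+1221/73429) = 8779/10000 ≈ 0.877900

1 1/2 9849/10000
2 1 2397/2500
3 3/2 1153/1250
4 2 917/1000
5 5/2 9003/10000
6 3 4469/5000
7 7/2 4439/5000
8 4 8779/10000
f(3y,3.5y) = ((4469/5000)/(4439/5000) − 1)/(1/2) = 60/4439 ≈ 1.3517%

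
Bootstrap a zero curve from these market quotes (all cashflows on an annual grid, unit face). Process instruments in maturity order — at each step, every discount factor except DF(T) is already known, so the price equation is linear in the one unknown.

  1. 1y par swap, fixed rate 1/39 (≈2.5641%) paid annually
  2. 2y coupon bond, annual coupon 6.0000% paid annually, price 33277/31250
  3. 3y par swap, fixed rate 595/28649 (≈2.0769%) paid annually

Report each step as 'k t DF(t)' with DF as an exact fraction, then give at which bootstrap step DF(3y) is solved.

1 1 39/40
2 2 4747/5000
3 3 1881/2000
DF(3y) is solved at step 3

step 1 [1y] swap r/1=1/39: DF=(1 − 1/39·(0))/(1+1/39) = 39/40 ≈ 0.975000
step 2 [2y] bond c/1=3/50: DF=(33277/31250 − 3/50·(0.975000))/(1+3/50) = 4747/5000 ≈ 0.949400
step 3 [3y] swap r/1=595/28649: DF=(1 − 595/28649·(0.975000+0.949400))/(1+595/28649) = 1881/2000 ≈ 0.940500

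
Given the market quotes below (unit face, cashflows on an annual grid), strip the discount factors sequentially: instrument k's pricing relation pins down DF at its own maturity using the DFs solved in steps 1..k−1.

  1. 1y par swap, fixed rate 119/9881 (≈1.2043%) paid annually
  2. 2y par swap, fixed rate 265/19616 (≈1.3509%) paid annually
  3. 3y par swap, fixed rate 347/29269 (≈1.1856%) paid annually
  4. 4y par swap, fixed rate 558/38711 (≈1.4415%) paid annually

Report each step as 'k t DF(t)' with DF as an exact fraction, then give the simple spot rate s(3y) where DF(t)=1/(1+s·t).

step 1 [1y] swap r/1=119/9881: DF=(1 − 119/9881·(0))/(1+119/9881) = 9881/10000 ≈ 0.988100
step 2 [2y] swap r/1=265/19616: DF=(1 − 265/19616·(0.988100))/(1+265/19616) = 1947/2000 ≈ 0.973500
step 3 [3y] swap r/1=347/29269: DF=(1 − 347/29269·(0.988100+0.973500))/(1+347/29269) = 9653/10000 ≈ 0.965300
step 4 [4y] swap r/1=558/38711: DF=(1 − 558/38711·(0.988100+0.973500+0.965300))/(1+558/38711) = 4721/5000 ≈ 0.944200

1 1 9881/10000
2 2 1947/2000
3 3 9653/10000
4 4 4721/5000
s(3y) = (1/(9653/10000) − 1)/(3) = 347/28959 ≈ 1.1982%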